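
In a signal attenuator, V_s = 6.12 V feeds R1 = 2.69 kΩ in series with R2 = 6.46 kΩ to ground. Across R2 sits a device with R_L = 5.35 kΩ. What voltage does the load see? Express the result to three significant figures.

V_out ≈ 3.19 V

R2 ‖ R_L = (6.46 × 5.35)/(6.46 + 5.35) = 2.926 kΩ.
Now apply the divider: V_out = 6.12 × 0.5210 = 3.189 V.
(Unloaded it would be 4.32 V; the load pulls it down.)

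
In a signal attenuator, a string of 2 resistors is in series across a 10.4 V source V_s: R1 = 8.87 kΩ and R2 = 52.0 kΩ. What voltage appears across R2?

V ≈ 8.88 V

ΣR = 8.87 + 52.0 = 60.87 kΩ.
V = V_s · R/ΣR = 10.4 × 0.8543 = 8.885 V.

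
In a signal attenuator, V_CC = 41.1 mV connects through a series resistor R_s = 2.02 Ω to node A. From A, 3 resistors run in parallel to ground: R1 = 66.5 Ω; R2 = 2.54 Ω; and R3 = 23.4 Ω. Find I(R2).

Equivalent of the parallel group: R_p = 2.215 Ω.
V_A by voltage divider: V_A = 41.1 × 2.215/(2.02 + 2.215) = 21.50 mV.
I(R2) = V_A / R2 = 21.50/2.54 = 8.463 mA.

I ≈ 8.46 mA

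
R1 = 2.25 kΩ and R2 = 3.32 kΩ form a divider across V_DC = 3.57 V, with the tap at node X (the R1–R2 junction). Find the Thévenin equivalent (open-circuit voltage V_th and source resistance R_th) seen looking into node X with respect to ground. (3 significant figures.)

V_th is the unloaded tap voltage: V_DC · R2/(R1+R2) = 3.57 × 0.5961 = 2.128 V.
Zeroing V_DC shorts the top of R1 to ground, so R_th = R1 ‖ R2 = 1.341 kΩ.

V_th ≈ 2.13 V, R_th ≈ 1.34 kΩ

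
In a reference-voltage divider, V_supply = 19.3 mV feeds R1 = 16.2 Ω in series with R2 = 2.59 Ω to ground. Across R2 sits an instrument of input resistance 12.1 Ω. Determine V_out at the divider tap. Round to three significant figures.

R2 ‖ R_L = (2.59 × 12.1)/(2.59 + 12.1) = 2.133 Ω.
Now apply the divider: V_out = 19.3 × 0.1164 = 2.246 mV.
(Unloaded it would be 2.66 mV; the load pulls it down.)

V_out ≈ 2.25 mV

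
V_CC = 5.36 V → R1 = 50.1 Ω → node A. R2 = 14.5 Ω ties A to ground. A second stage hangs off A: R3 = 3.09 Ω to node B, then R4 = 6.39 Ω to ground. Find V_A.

V_A ≈ 0.550 V

Node A sees R2 in parallel with the series input of stage 2, R3 + R4 = 9.480 Ω.
R2 ‖ (R3+R4) = 5.732 Ω.
V_A = 5.36 × 5.732/(50.1 + 5.732) = 0.5503 V.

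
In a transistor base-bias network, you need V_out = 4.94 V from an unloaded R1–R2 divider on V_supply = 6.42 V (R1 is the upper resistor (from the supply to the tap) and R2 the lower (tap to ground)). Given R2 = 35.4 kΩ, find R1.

R1 ≈ 10.6 kΩ

V_out/V_supply = R2/(R1+R2) = 0.7695.
So R1 = R2 · (V_supply/V_out − 1) = 35.4 × (6.42/4.94 − 1) = 35.4 × 0.2996 = 10.61 kΩ.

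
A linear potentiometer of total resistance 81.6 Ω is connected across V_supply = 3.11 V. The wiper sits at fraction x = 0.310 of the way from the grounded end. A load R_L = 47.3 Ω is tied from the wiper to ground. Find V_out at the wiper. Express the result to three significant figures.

V_out ≈ 0.704 V

The pot divides into 56.30 Ω above the wiper and 25.30 Ω below.
R_L loads the lower segment: effective lower R = 16.48 Ω.
V_out = 3.11 × 16.48/(56.30 + 16.48) = 0.7042 V.
(Unloaded: V_out = x·V_supply = 0.964 V.)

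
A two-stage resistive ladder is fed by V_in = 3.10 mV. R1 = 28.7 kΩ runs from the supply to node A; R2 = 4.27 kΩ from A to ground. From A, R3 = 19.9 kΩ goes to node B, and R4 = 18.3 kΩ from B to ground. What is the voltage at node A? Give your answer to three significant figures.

Node A sees R2 in parallel with the series input of stage 2, R3 + R4 = 38.20 kΩ.
R2 ‖ (R3+R4) = 3.841 kΩ.
So V_A = 3.10 × 0.1180 = 0.3659 mV.

V_A ≈ 0.366 mV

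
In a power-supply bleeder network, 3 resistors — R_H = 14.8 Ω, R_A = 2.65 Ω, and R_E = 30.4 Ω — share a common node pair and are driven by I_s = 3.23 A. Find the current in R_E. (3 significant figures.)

Total conductance ΣG = 1/14.8 + 1/2.65 + 1/30.4 = 0.4778 (units of 1/Ω).
By the current-divider rule, I = I_s · G_k/ΣG = 3.23 × 0.06884 = 0.2224 A.

I ≈ 0.222 A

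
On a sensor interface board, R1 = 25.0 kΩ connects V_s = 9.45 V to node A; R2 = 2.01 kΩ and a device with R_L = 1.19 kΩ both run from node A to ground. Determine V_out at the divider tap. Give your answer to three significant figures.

V_out ≈ 0.274 V

R2 ‖ R_L = (2.01 × 1.19)/(2.01 + 1.19) = 0.7475 kΩ.
Now apply the divider: V_out = 9.45 × 0.02903 = 0.2743 V.
(Unloaded it would be 0.703 V; the load pulls it down.)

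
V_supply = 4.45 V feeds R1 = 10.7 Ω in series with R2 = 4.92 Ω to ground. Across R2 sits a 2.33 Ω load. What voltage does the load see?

The load sits in parallel with R2, giving an effective lower resistance R2' = R2·R_L/(R2+R_L) = 1.581 Ω.
Voltage divider with the loaded lower leg: V_out = 4.45 × 1.581/(10.7 + 1.581) = 4.45 × 0.1287 = 0.5729 V.

V_out ≈ 0.573 V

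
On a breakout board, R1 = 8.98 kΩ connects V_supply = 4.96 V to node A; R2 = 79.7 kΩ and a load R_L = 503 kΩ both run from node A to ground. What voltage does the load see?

The load sits in parallel with R2, giving an effective lower resistance R2' = R2·R_L/(R2+R_L) = 68.80 kΩ.
Now apply the divider: V_out = 4.96 × 0.8845 = 4.387 V.
(Unloaded it would be 4.46 V; the load pulls it down.)

V_out ≈ 4.39 V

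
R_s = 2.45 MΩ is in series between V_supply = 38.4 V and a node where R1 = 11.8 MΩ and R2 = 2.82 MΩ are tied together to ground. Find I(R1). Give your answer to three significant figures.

I ≈ 1.57 µA

Parallel bank: R_p = 1/(1/11.8 + 1/2.82) = 2.276 MΩ.
V_A by voltage divider: V_A = 38.4 × 2.276/(2.45 + 2.276) = 18.49 V.
I(R1) = V_A / R1 = 18.49/11.8 = 1.567 µA.
(Check via current divider: I_total = 8.125 µA; share G_k/ΣG = 0.1929 → same result.)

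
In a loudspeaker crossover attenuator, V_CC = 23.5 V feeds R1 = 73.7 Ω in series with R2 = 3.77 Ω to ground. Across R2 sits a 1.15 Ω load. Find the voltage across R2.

V_out ≈ 0.278 V

R2 ‖ R_L = (3.77 × 1.15)/(3.77 + 1.15) = 0.8812 Ω.
Now apply the divider: V_out = 23.5 × 0.01182 = 0.2777 V.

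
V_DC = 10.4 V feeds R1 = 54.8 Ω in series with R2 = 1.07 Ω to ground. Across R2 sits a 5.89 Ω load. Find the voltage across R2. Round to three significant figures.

V_out ≈ 0.169 V

First combine the lower leg with the load: R2 ‖ R_L = 0.9055 Ω.
Then V_out = V_DC · R2'/(R1 + R2') = 10.4 × 0.9055/55.71 = 0.1691 V.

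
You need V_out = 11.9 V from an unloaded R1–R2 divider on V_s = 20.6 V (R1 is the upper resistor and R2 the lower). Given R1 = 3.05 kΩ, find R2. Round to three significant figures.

R2 ≈ 4.17 kΩ

The divider ratio is R2/(R1+R2) = 11.9/20.6 = 0.5777.
Rearranging, R2 = R1·k/(1−k) = 3.05 × 1.368 = 4.172 kΩ.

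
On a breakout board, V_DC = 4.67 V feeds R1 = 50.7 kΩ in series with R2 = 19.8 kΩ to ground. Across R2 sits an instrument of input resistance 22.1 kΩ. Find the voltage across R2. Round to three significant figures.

V_out ≈ 0.798 V

R2 ‖ R_L = (19.8 × 22.1)/(19.8 + 22.1) = 10.44 kΩ.
Voltage divider with the loaded lower leg: V_out = 4.67 × 10.44/(50.7 + 10.44) = 4.67 × 0.1708 = 0.7976 V.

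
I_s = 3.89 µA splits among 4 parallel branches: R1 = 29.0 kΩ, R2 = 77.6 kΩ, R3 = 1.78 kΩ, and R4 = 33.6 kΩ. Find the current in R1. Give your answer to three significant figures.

ΣG = 1/29.0 + 1/77.6 + 1/1.78 + 1/33.6 = 0.6389.
Current divider: I(R1) = I_s · G_k/ΣG = 3.89 × (0.03448/0.6389) = 3.89 × 0.05397 = 0.2099 µA.

I ≈ 0.210 µA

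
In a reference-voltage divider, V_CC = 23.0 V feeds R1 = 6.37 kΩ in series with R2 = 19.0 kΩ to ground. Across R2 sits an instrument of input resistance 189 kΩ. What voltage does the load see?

First combine the lower leg with the load: R2 ‖ R_L = 17.26 kΩ.
Voltage divider with the loaded lower leg: V_out = 23.0 × 17.26/(6.37 + 17.26) = 23.0 × 0.7305 = 16.80 V.

V_out ≈ 16.8 V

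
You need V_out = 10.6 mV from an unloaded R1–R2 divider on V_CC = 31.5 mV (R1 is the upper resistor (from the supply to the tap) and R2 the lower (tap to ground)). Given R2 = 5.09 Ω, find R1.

The divider ratio is R2/(R1+R2) = 10.6/31.5 = 0.3365.
Rearranging, R1 = R2·(1−k)/k = 5.09 × 1.972 = 10.04 Ω.

R1 ≈ 10.0 Ω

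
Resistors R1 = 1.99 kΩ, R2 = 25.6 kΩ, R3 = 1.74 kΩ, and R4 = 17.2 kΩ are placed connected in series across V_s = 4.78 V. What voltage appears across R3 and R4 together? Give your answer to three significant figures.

ΣR = 1.99 + 25.6 + 1.74 + 17.2 = 46.53 kΩ.
R_{R3..R4} = 1.74 + 17.2 = 18.94 kΩ.
Voltage divider: V = V_s · (18.94 / 46.53) = 4.78 × 0.4070 = 1.946 V.

V ≈ 1.95 V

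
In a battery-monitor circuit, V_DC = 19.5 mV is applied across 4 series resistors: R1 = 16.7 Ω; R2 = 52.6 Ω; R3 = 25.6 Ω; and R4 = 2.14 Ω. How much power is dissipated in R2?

P ≈ 2.12 µW

ΣR = 97.04 Ω → I = 19.5/97.04 = 0.2009 mA.
P = I²R = 0.04038 × 52.6 = 2.124 µW.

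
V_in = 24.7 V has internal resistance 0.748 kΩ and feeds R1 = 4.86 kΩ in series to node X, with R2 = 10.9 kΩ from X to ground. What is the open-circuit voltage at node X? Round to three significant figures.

R1' = 0.748 + 4.86 = 5.608 kΩ (source resistance + R1).
V_th is the unloaded tap voltage: V_in · R2/(R1'+R2) = 24.7 × 0.6603 = 16.31 V.

V_th ≈ 16.3 V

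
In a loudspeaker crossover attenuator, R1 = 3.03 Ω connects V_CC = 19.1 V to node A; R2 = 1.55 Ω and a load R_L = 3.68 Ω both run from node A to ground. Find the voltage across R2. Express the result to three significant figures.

First combine the lower leg with the load: R2 ‖ R_L = 1.091 Ω.
Voltage divider with the loaded lower leg: V_out = 19.1 × 1.091/(3.03 + 1.091) = 19.1 × 0.2647 = 5.055 V.
(Unloaded it would be 6.46 V; the load pulls it down.)

V_out ≈ 5.06 V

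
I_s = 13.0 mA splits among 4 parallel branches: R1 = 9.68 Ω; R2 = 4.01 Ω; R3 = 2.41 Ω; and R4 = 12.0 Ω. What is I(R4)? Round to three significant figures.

I ≈ 1.27 mA

Total conductance ΣG = 1/9.68 + 1/4.01 + 1/2.41 + 1/12.0 = 0.8510 (units of 1/Ω).
By the current-divider rule, I = I_s · G_k/ΣG = 13.0 × 0.09793 = 1.273 mA.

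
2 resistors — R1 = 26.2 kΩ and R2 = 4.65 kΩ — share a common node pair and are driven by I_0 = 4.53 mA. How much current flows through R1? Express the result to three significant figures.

I ≈ 0.683 mA

With just two branches, the current splits inversely with resistance.
So I = 4.53 × 4.65/30.85 = 0.6828 mA.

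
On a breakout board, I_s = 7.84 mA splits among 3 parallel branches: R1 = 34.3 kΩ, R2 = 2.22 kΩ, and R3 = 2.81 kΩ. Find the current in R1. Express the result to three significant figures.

I ≈ 0.274 mA

Total conductance ΣG = 1/34.3 + 1/2.22 + 1/2.81 = 0.8355 (units of 1/kΩ).
R1 takes the fraction G_k/ΣG = 0.02915/0.8355 = 0.03490, so I = 7.84 × 0.03490 = 0.2736 mA.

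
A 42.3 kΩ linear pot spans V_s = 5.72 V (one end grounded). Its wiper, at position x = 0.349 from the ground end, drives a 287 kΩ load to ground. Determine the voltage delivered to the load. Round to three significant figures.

V_out ≈ 1.93 V

The pot divides into 27.54 kΩ above the wiper and 14.76 kΩ below.
Lower segment in parallel with the load: 14.76 ‖ 287 = 14.04 kΩ.
Then V_out = V_s · 14.04/(27.54 + 14.04) = 1.932 V.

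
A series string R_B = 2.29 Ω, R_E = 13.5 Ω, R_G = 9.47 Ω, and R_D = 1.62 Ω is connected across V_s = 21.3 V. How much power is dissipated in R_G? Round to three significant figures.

ΣR = 26.88 Ω → I = 21.3/26.88 = 0.7924 A.
P = I²R = 0.6279 × 9.47 = 5.946 W.

P ≈ 5.95 W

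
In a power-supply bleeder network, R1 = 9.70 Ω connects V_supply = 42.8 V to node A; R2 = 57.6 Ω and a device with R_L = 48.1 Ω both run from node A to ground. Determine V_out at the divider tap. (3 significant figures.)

V_out ≈ 31.2 V

First combine the lower leg with the load: R2 ‖ R_L = 26.21 Ω.
Voltage divider with the loaded lower leg: V_out = 42.8 × 26.21/(9.70 + 26.21) = 42.8 × 0.7299 = 31.24 V.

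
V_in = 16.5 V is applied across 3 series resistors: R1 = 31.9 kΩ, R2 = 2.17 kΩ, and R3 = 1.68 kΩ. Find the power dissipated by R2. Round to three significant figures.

P ≈ 0.462 mW

ΣR = 35.75 kΩ → I = 16.5/35.75 = 0.4615 mA.
V(R2) = I·R = 1.002 V; P = V·I = 1.002 × 0.4615 = 0.4622 mW.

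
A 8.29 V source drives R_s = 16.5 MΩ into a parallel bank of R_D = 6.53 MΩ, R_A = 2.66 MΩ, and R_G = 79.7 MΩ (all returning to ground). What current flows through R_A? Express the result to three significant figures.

Combine the parallel branches: R_p = (1/6.53 + 1/2.66 + 1/79.7)⁻¹ = 1.846 MΩ.
Node voltage V_A = V_supply · R_p/(R_s + R_p) = 8.29 × 0.1006 = 0.8343 V.
Branch current I = V_A/R_A = 0.8343/2.66 = 0.3136 µA.
(Check via current divider: I_total = 0.4519 µA; share G_k/ΣG = 0.6941 → same result.)

I ≈ 0.314 µA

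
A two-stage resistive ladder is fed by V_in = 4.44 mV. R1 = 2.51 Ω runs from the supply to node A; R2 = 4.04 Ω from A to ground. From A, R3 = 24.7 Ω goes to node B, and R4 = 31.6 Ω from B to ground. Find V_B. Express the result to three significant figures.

The second stage (R3 + R4 = 56.30 Ω) loads node A in parallel with R2.
R2 ‖ (R3+R4) = 3.770 Ω.
So V_A = 4.44 × 0.6003 = 2.665 mV.
Then the unloaded second divider: V_B = V_A × R4/(R3+R4) = 2.665 × 0.5613 = 1.496 mV.

V_B ≈ 1.50 mV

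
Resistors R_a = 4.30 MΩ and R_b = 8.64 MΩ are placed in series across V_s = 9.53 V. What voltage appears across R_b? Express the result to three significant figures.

V ≈ 6.36 V

Series total: ΣR = 4.30 + 8.64 = 12.94 MΩ.
V = V_s · R/ΣR = 9.53 × 0.6677 = 6.363 V.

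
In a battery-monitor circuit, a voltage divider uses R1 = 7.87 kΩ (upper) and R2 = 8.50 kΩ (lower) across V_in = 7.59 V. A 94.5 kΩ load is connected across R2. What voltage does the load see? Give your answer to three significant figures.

V_out ≈ 3.78 V

R2 ‖ R_L = (8.50 × 94.5)/(8.50 + 94.5) = 7.799 kΩ.
Voltage divider with the loaded lower leg: V_out = 7.59 × 7.799/(7.87 + 7.799) = 7.59 × 0.4977 = 3.778 V.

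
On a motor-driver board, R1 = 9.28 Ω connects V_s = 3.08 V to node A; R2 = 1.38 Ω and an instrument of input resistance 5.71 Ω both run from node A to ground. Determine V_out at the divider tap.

R2 ‖ R_L = (1.38 × 5.71)/(1.38 + 5.71) = 1.111 Ω.
Voltage divider with the loaded lower leg: V_out = 3.08 × 1.111/(9.28 + 1.111) = 3.08 × 0.1070 = 0.3294 V.

V_out ≈ 0.329 V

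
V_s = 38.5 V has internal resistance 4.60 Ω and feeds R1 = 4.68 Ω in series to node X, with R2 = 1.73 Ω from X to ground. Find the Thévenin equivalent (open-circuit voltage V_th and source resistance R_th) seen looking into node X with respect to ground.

V_th ≈ 6.05 V, R_th ≈ 1.46 Ω

R1' = 4.60 + 4.68 = 9.280 Ω (source resistance + R1).
Open-circuit (no load on X): V_th = V_s · R2/(R1' + R2) = 38.5 × 1.73/(9.280 + 1.73) = 6.050 V.
Zeroing V_s shorts the top of R1' to ground, so R_th = R1' ‖ R2 = 1.458 Ω.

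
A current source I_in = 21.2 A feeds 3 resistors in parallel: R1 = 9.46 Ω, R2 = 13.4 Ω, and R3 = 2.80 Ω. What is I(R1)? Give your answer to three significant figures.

I ≈ 4.17 A

ΣG = 1/9.46 + 1/13.4 + 1/2.80 = 0.5375.
R1 takes the fraction G_k/ΣG = 0.1057/0.5375 = 0.1967, so I = 21.2 × 0.1967 = 4.170 A.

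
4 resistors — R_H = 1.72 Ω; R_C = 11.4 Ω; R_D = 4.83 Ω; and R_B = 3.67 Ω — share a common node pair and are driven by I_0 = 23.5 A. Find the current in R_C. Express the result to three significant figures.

Conductances: ΣG = 1/1.72 + 1/11.4 + 1/4.83 + 1/3.67 = 1.149 (1/Ω).
R_C takes the fraction G_k/ΣG = 0.08772/1.149 = 0.07637, so I = 23.5 × 0.07637 = 1.795 A.

I ≈ 1.79 A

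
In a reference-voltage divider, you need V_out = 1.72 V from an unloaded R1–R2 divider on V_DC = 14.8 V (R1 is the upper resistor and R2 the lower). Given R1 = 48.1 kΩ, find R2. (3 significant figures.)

Required fraction k = V_out/V_DC = 0.1162.
So R2 = R1 · V_out/(V_DC − V_out) = 48.1 × 1.72/(14.8 − 1.72) = 48.1 × 0.1315 = 6.325 kΩ.

R2 ≈ 6.33 kΩ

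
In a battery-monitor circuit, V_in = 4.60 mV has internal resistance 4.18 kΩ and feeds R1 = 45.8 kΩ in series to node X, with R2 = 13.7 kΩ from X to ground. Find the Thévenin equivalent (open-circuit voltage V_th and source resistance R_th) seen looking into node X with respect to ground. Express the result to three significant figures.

R1' = 4.18 + 45.8 = 49.98 kΩ (source resistance + R1).
V_th is the unloaded tap voltage: V_in · R2/(R1'+R2) = 4.60 × 0.2151 = 0.9896 mV.
With V_in suppressed (replaced by a short), R_th = R1' ‖ R2 = (49.98 × 13.7)/(49.98 + 13.7) = 10.75 kΩ.

V_th ≈ 0.990 mV, R_th ≈ 10.8 kΩ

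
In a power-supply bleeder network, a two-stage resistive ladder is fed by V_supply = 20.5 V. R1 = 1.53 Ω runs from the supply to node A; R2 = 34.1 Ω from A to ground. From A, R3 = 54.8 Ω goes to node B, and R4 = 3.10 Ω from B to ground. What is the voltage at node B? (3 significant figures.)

Looking into the second stage from A: R3 + R4 = 57.90 Ω appears in parallel with R2.
R2 ‖ (R3+R4) = 21.46 Ω.
First divider: V_A = V_supply · 21.46/(1.53 + 21.46) = 19.14 V.
V_B = V_A × 0.05354 = 1.025 V.

V_B ≈ 1.02 V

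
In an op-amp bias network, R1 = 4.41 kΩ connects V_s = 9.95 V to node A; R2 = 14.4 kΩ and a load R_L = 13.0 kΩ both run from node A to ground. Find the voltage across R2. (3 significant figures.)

V_out ≈ 6.05 V

First combine the lower leg with the load: R2 ‖ R_L = 6.832 kΩ.
Voltage divider with the loaded lower leg: V_out = 9.95 × 6.832/(4.41 + 6.832) = 9.95 × 0.6077 = 6.047 V.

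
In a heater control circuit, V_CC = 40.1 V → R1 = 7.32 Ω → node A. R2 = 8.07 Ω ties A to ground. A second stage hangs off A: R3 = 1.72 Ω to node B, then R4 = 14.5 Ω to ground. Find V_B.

V_B ≈ 15.2 V

The second stage (R3 + R4 = 16.22 Ω) loads node A in parallel with R2.
Effective lower resistance at A: R2 ‖ 16.22 = 5.389 Ω.
So V_A = 40.1 × 0.4240 = 17.00 V.
Then the unloaded second divider: V_B = V_A × R4/(R3+R4) = 17.00 × 0.8940 = 15.20 V.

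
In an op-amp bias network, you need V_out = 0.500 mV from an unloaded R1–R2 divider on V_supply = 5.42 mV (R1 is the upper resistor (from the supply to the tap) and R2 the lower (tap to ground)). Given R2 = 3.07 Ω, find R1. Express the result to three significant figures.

Required fraction k = V_out/V_supply = 0.09225.
R1 = R2·(1/k − 1) = 3.07 × 9.840 = 30.21 Ω.

R1 ≈ 30.2 Ω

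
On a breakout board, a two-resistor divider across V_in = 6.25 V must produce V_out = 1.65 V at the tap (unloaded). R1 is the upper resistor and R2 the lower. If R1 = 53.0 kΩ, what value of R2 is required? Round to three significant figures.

The divider ratio is R2/(R1+R2) = 1.65/6.25 = 0.2640.
So R2 = R1 · V_out/(V_in − V_out) = 53.0 × 1.65/(6.25 − 1.65) = 53.0 × 0.3587 = 19.01 kΩ.

R2 ≈ 19.0 kΩ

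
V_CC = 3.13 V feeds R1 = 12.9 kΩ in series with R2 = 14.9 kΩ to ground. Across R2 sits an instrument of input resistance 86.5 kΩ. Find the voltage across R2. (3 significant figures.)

V_out ≈ 1.55 V

The load sits in parallel with R2, giving an effective lower resistance R2' = R2·R_L/(R2+R_L) = 12.71 kΩ.
Voltage divider with the loaded lower leg: V_out = 3.13 × 12.71/(12.9 + 12.71) = 3.13 × 0.4963 = 1.553 V.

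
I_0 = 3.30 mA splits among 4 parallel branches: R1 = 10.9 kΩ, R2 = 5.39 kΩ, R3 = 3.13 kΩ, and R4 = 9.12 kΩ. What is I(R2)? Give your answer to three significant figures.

I ≈ 0.867 mA

Conductances: ΣG = 1/10.9 + 1/5.39 + 1/3.13 + 1/9.12 = 0.7064 (1/kΩ).
By the current-divider rule, I = I_0 · G_k/ΣG = 3.30 × 0.2626 = 0.8667 mA.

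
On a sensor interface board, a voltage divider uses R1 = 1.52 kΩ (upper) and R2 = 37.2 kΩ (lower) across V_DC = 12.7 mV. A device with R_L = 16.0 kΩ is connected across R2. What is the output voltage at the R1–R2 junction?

V_out ≈ 11.2 mV

R2 ‖ R_L = (37.2 × 16.0)/(37.2 + 16.0) = 11.19 kΩ.
Now apply the divider: V_out = 12.7 × 0.8804 = 11.18 mV.
(Unloaded it would be 12.2 mV; the load pulls it down.)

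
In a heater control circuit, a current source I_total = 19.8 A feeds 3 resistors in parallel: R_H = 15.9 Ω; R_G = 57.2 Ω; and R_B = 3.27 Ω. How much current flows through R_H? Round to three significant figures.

Conductances: ΣG = 1/15.9 + 1/57.2 + 1/3.27 = 0.3862 (1/Ω).
Current divider: I(R_H) = I_total · G_k/ΣG = 19.8 × (0.06289/0.3862) = 19.8 × 0.1629 = 3.225 A.

I ≈ 3.22 A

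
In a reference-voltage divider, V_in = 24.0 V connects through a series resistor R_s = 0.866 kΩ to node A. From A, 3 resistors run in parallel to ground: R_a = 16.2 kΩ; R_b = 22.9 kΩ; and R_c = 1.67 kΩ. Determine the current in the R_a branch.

Equivalent of the parallel group: R_p = 1.420 kΩ.
Node voltage V_A = V_in · R_p/(R_s + R_p) = 24.0 × 0.6212 = 14.91 V.
Branch current I = V_A/R_a = 14.91/16.2 = 0.9203 mA.

I ≈ 0.920 mA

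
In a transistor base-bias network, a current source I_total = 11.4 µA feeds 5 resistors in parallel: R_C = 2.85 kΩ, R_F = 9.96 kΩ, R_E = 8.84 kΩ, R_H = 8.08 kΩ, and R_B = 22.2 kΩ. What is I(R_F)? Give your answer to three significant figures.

ΣG = 1/2.85 + 1/9.96 + 1/8.84 + 1/8.08 + 1/22.2 = 0.7332.
Current divider: I(R_F) = I_total · G_k/ΣG = 11.4 × (0.1004/0.7332) = 11.4 × 0.1369 = 1.561 µA.

I ≈ 1.56 µA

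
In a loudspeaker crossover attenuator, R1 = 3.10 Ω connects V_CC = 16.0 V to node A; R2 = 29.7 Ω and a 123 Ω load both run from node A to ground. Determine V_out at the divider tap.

The load sits in parallel with R2, giving an effective lower resistance R2' = R2·R_L/(R2+R_L) = 23.92 Ω.
Now apply the divider: V_out = 16.0 × 0.8853 = 14.16 V.

V_out ≈ 14.2 V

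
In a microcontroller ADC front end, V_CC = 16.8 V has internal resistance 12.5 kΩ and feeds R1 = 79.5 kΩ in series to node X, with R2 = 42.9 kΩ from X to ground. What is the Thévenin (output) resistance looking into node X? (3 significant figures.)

R_th ≈ 29.3 kΩ

R1' = 12.5 + 79.5 = 92.00 kΩ (source resistance + R1).
Zeroing V_CC shorts the top of R1' to ground, so R_th = R1' ‖ R2 = 29.26 kΩ.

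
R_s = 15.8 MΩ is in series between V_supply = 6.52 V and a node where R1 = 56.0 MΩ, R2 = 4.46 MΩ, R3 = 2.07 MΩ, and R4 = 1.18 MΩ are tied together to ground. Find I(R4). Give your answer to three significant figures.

Combine the parallel branches: R_p = (1/56.0 + 1/4.46 + 1/2.07 + 1/1.18)⁻¹ = 0.6359 MΩ.
Node voltage V_A = V_supply · R_p/(R_s + R_p) = 6.52 × 0.03869 = 0.2522 V.
I(R4) = V_A / R4 = 0.2522/1.18 = 0.2138 µA.
(Check via current divider: I_total = 0.3967 µA; share G_k/ΣG = 0.5389 → same result.)

I ≈ 0.214 µA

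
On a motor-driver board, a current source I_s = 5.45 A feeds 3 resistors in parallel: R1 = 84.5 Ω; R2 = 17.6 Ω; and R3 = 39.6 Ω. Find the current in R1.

I ≈ 0.687 A

ΣG = 1/84.5 + 1/17.6 + 1/39.6 = 0.09391.
Current divider: I(R1) = I_s · G_k/ΣG = 5.45 × (0.01183/0.09391) = 5.45 × 0.1260 = 0.6868 A.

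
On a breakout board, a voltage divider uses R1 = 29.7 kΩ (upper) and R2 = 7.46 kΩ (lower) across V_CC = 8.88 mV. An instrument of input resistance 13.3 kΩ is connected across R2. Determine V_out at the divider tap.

V_out ≈ 1.23 mV

The load sits in parallel with R2, giving an effective lower resistance R2' = R2·R_L/(R2+R_L) = 4.779 kΩ.
Now apply the divider: V_out = 8.88 × 0.1386 = 1.231 mV.
(Unloaded it would be 1.78 mV; the load pulls it down.)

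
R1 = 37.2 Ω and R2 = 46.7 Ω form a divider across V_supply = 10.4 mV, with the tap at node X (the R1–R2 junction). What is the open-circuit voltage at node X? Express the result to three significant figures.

V_th is the unloaded tap voltage: V_supply · R2/(R1+R2) = 10.4 × 0.5566 = 5.789 mV.

V_th ≈ 5.79 mV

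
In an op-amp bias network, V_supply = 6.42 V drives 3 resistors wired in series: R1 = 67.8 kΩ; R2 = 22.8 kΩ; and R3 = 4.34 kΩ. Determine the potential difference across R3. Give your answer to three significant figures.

Series total: ΣR = 67.8 + 22.8 + 4.34 = 94.94 kΩ.
Voltage divider: V = V_supply · (4.340 / 94.94) = 6.42 × 0.04571 = 0.2935 V.

V ≈ 0.293 V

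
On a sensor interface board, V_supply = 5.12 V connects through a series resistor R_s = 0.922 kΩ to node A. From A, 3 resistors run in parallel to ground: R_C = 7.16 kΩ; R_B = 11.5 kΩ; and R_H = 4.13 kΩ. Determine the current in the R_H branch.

I ≈ 0.866 mA

Equivalent of the parallel group: R_p = 2.133 kΩ.
Node voltage V_A = V_supply · R_p/(R_s + R_p) = 5.12 × 0.6982 = 3.575 V.
Branch current I = V_A/R_H = 3.575/4.13 = 0.8656 mA.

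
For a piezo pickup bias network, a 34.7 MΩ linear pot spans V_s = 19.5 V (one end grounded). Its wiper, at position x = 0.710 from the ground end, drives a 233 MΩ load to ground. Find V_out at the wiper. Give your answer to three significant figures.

V_out ≈ 13.4 V

Lower segment x·R_p = 24.64 MΩ; upper segment (1−x)·R_p = 10.06 MΩ.
(x·R_p) ‖ R_L = 22.28 MΩ.
Loaded-divider output: V_out = 19.5 × 0.6889 = 13.43 V.
(Unloaded: V_out = x·V_s = 13.8 V.)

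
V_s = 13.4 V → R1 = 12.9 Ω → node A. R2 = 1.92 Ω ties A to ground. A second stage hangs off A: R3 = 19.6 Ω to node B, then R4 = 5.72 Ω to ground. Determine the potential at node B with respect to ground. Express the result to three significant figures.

V_B ≈ 0.368 V

The second stage (R3 + R4 = 25.32 Ω) loads node A in parallel with R2.
Effective lower resistance at A: R2 ‖ 25.32 = 1.785 Ω.
V_A = 13.4 × 1.785/(12.9 + 1.785) = 1.629 V.
V_B = V_A × 0.2259 = 0.3679 V.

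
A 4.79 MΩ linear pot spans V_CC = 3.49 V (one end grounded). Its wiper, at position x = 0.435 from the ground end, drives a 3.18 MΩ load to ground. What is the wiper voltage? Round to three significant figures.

The pot divides into 2.706 MΩ above the wiper and 2.084 MΩ below.
Lower segment in parallel with the load: 2.084 ‖ 3.18 = 1.259 MΩ.
Loaded-divider output: V_out = 3.49 × 0.3175 = 1.108 V.

V_out ≈ 1.11 V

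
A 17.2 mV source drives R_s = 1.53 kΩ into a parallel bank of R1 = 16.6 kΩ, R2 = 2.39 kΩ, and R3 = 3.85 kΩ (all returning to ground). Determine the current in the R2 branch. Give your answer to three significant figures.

Equivalent of the parallel group: R_p = 1.354 kΩ.
V_A = 17.2 × 1.354/2.884 = 8.076 mV.
I(R2) = V_A / R2 = 8.076/2.39 = 3.379 µA.
(Equivalently: I_total = 5.963 µA, then current-divider fraction G_k/ΣG = 0.5667.)

I ≈ 3.38 µA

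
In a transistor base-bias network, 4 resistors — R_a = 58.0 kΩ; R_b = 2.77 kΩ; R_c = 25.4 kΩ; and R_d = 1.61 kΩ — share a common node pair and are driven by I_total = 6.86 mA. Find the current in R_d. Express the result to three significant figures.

ΣG = 1/58.0 + 1/2.77 + 1/25.4 + 1/1.61 = 1.039.
By the current-divider rule, I = I_total · G_k/ΣG = 6.86 × 0.5980 = 4.102 mA.

I ≈ 4.10 mA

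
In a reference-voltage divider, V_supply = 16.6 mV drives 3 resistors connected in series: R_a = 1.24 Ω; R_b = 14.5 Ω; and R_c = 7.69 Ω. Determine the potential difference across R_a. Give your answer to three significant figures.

V ≈ 0.879 mV

Series total: ΣR = 1.24 + 14.5 + 7.69 = 23.43 Ω.
Voltage divider: V = V_supply · (1.240 / 23.43) = 16.6 × 0.05292 = 0.8785 mV.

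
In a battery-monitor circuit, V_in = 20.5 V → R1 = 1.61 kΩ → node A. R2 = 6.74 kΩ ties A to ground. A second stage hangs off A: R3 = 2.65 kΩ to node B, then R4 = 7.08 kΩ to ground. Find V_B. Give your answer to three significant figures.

V_B ≈ 10.6 V

The second stage (R3 + R4 = 9.730 kΩ) loads node A in parallel with R2.
Effective lower resistance at A: R2 ‖ 9.730 = 3.982 kΩ.
V_A = 20.5 × 3.982/(1.61 + 3.982) = 14.60 V.
V_B = V_A × 0.7276 = 10.62 V.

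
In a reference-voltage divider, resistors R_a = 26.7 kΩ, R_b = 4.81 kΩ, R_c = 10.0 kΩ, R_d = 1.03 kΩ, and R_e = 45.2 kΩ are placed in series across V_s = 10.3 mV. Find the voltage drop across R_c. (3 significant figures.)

ΣR = 26.7 + 4.81 + 10.0 + 1.03 + 45.2 = 87.74 kΩ.
V = V_s · R/ΣR = 10.3 × 0.1140 = 1.174 mV.

V ≈ 1.17 mV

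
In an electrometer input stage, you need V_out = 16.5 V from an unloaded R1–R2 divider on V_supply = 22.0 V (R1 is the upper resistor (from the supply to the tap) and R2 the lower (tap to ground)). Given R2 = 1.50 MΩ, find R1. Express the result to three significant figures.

Required fraction k = V_out/V_supply = 0.7500.
So R1 = R2 · (V_supply/V_out − 1) = 1.50 × (22.0/16.5 − 1) = 1.50 × 0.3333 = 0.5000 MΩ.

R1 ≈ 0.500 MΩ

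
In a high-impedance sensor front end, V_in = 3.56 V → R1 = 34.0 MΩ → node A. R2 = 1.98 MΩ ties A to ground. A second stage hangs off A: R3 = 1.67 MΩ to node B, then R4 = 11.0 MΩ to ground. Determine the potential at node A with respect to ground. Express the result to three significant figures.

V_A ≈ 0.171 V

Looking into the second stage from A: R3 + R4 = 12.67 MΩ appears in parallel with R2.
R2 ‖ (R3+R4) = 1.712 MΩ.
V_A = 3.56 × 1.712/(34.0 + 1.712) = 0.1707 V.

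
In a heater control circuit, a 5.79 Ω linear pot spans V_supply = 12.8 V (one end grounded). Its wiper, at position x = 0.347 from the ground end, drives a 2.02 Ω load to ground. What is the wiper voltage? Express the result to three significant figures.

Lower segment x·R_p = 2.009 Ω; upper segment (1−x)·R_p = 3.781 Ω.
R_L loads the lower segment: effective lower R = 1.007 Ω.
V_out = 12.8 × 1.007/(3.781 + 1.007) = 2.693 V.

V_out ≈ 2.69 V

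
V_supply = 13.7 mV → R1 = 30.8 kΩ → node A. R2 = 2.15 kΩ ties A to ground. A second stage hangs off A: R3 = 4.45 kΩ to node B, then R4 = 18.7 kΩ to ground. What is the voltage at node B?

The second stage (R3 + R4 = 23.15 kΩ) loads node A in parallel with R2.
Effective lower resistance at A: R2 ‖ 23.15 = 1.967 kΩ.
First divider: V_A = V_supply · 1.967/(30.8 + 1.967) = 0.8225 mV.
Then the unloaded second divider: V_B = V_A × R4/(R3+R4) = 0.8225 × 0.8078 = 0.6644 mV.

V_B ≈ 0.664 mV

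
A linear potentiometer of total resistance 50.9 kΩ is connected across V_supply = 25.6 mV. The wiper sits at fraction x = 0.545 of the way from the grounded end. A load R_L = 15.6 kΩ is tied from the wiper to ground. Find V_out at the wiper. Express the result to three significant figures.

Lower segment x·R_p = 27.74 kΩ; upper segment (1−x)·R_p = 23.16 kΩ.
R_L loads the lower segment: effective lower R = 9.985 kΩ.
Then V_out = V_supply · 9.985/(23.16 + 9.985) = 7.712 mV.

V_out ≈ 7.71 mV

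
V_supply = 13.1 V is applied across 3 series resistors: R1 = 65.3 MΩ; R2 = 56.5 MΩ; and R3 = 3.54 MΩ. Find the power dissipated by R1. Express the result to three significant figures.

ΣR = 125.3 MΩ → I = 13.1/125.3 = 0.1045 µA.
V(R1) = I·R = 6.825 V; P = V·I = 6.825 × 0.1045 = 0.7133 µW.

P ≈ 0.713 µW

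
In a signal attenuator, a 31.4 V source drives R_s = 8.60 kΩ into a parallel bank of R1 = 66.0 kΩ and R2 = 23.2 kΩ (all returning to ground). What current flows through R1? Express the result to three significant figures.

Combine the parallel branches: R_p = (1/66.0 + 1/23.2)⁻¹ = 17.17 kΩ.
Node voltage V_A = V_supply · R_p/(R_s + R_p) = 31.4 × 0.6662 = 20.92 V.
I(R1) = V_A / R1 = 20.92/66.0 = 0.3170 mA.

I ≈ 0.317 mA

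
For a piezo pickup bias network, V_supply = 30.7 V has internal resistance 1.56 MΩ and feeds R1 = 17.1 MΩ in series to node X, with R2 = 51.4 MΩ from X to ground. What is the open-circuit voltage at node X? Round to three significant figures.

V_th ≈ 22.5 V

R1' = 1.56 + 17.1 = 18.66 MΩ (source resistance + R1).
V_th is the unloaded tap voltage: V_supply · R2/(R1'+R2) = 30.7 × 0.7337 = 22.52 V.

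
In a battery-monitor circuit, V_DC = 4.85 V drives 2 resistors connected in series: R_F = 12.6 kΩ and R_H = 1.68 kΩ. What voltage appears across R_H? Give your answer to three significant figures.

ΣR = 12.6 + 1.68 = 14.28 kΩ.
V = V_DC · R/ΣR = 4.85 × 0.1176 = 0.5706 V.

V ≈ 0.571 V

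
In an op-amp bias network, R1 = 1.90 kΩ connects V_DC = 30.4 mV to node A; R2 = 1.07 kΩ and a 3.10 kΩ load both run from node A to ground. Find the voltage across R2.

V_out ≈ 8.97 mV

The load sits in parallel with R2, giving an effective lower resistance R2' = R2·R_L/(R2+R_L) = 0.7954 kΩ.
Now apply the divider: V_out = 30.4 × 0.2951 = 8.971 mV.
(Unloaded it would be 11.0 mV; the load pulls it down.)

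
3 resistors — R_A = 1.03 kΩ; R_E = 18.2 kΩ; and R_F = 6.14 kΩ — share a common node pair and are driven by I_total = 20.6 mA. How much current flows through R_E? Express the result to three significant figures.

Conductances: ΣG = 1/1.03 + 1/18.2 + 1/6.14 = 1.189 (1/kΩ).
R_E takes the fraction G_k/ΣG = 0.05495/1.189 = 0.04622, so I = 20.6 × 0.04622 = 0.9522 mA.

I ≈ 0.952 mA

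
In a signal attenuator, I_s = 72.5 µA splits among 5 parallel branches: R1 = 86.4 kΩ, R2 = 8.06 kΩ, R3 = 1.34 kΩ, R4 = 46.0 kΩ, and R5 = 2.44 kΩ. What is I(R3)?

I ≈ 41.2 µA

ΣG = 1/86.4 + 1/8.06 + 1/1.34 + 1/46.0 + 1/2.44 = 1.313.
By the current-divider rule, I = I_s · G_k/ΣG = 72.5 × 0.5682 = 41.19 µA.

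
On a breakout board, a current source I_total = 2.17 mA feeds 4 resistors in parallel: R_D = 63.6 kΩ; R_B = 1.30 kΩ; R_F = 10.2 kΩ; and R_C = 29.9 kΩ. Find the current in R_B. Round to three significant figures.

I ≈ 1.82 mA

Total conductance ΣG = 1/63.6 + 1/1.30 + 1/10.2 + 1/29.9 = 0.9164 (units of 1/kΩ).
By the current-divider rule, I = I_total · G_k/ΣG = 2.17 × 0.8394 = 1.821 mA.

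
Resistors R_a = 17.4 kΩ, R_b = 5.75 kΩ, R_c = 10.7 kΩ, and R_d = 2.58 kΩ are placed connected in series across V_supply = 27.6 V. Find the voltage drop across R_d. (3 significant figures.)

Total series resistance ΣR = 17.4 + 5.75 + 10.7 + 2.58 = 36.43 kΩ.
Voltage divider: V = V_supply · (2.580 / 36.43) = 27.6 × 0.07082 = 1.955 V.

V ≈ 1.95 V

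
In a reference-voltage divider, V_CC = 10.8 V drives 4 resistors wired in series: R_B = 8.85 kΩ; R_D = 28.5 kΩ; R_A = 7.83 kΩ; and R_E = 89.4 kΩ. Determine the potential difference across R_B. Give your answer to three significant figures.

Total series resistance ΣR = 8.85 + 28.5 + 7.83 + 89.4 = 134.6 kΩ.
V = V_CC · R/ΣR = 10.8 × 0.06576 = 0.7102 V.

V ≈ 0.710 V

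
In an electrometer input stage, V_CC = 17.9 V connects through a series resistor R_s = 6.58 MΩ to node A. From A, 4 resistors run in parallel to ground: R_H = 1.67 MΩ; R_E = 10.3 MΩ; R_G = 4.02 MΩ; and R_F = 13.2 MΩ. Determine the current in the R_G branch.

Equivalent of the parallel group: R_p = 0.9800 MΩ.
V_A by voltage divider: V_A = 17.9 × 0.9800/(6.58 + 0.9800) = 2.320 V.
Branch current I = V_A/R_G = 2.320/4.02 = 0.5772 µA.

I ≈ 0.577 µA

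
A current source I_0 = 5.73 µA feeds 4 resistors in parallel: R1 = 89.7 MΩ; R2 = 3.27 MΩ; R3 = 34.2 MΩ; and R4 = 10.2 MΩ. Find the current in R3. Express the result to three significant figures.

I ≈ 0.377 µA

ΣG = 1/89.7 + 1/3.27 + 1/34.2 + 1/10.2 = 0.4442.
By the current-divider rule, I = I_0 · G_k/ΣG = 5.73 × 0.06582 = 0.3771 µA.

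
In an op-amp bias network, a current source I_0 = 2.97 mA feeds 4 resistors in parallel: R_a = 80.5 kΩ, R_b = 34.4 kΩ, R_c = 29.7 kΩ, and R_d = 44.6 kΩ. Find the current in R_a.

Total conductance ΣG = 1/80.5 + 1/34.4 + 1/29.7 + 1/44.6 = 0.09758 (units of 1/kΩ).
R_a takes the fraction G_k/ΣG = 0.01242/0.09758 = 0.1273, so I = 2.97 × 0.1273 = 0.3781 mA.

I ≈ 0.378 mA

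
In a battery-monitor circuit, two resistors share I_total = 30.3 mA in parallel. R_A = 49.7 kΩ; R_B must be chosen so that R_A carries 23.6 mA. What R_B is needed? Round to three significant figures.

The fraction through R_A equals R_B/(R_A+R_B).
With f = 0.7789, R_B = R_A · f/(1−f) = 49.7 × 3.522 = 175.1 kΩ.

R_B ≈ 175 kΩ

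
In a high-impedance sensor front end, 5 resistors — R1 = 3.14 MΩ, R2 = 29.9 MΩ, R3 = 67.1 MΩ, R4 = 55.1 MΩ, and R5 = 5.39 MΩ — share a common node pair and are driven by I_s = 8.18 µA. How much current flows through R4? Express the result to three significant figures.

I ≈ 0.260 µA

ΣG = 1/3.14 + 1/29.9 + 1/67.1 + 1/55.1 + 1/5.39 = 0.5705.
By the current-divider rule, I = I_s · G_k/ΣG = 8.18 × 0.03181 = 0.2602 µA.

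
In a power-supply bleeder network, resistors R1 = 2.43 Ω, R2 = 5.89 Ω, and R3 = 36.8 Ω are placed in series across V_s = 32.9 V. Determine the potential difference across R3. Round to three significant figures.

V ≈ 26.8 V

Total series resistance ΣR = 2.43 + 5.89 + 36.8 = 45.12 Ω.
By the voltage-divider rule, V = 32.9 × 36.80/45.12 = 26.83 V.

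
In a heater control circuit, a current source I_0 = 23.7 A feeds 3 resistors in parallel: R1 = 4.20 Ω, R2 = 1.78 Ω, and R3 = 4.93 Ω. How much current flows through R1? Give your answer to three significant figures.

I ≈ 5.63 A

Total conductance ΣG = 1/4.20 + 1/1.78 + 1/4.93 = 1.003 (units of 1/Ω).
R1 takes the fraction G_k/ΣG = 0.2381/1.003 = 0.2374, so I = 23.7 × 0.2374 = 5.627 A.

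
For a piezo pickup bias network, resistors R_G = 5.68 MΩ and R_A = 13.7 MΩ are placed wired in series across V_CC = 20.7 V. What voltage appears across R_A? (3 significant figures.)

V ≈ 14.6 V

Series total: ΣR = 5.68 + 13.7 = 19.38 MΩ.
Voltage divider: V = V_CC · (13.70 / 19.38) = 20.7 × 0.7069 = 14.63 V.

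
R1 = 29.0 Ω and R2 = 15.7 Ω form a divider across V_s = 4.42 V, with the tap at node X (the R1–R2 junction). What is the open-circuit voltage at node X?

V_th is the unloaded tap voltage: V_s · R2/(R1+R2) = 4.42 × 0.3512 = 1.552 V.

V_th ≈ 1.55 V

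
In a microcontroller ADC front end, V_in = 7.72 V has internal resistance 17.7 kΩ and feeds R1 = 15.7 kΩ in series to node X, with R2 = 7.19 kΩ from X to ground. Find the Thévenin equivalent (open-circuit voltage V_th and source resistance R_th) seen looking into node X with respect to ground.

V_th ≈ 1.37 V, R_th ≈ 5.92 kΩ

R1' = 17.7 + 15.7 = 33.40 kΩ (source resistance + R1).
Open-circuit (no load on X): V_th = V_in · R2/(R1' + R2) = 7.72 × 7.19/(33.40 + 7.19) = 1.367 V.
Zeroing V_in shorts the top of R1' to ground, so R_th = R1' ‖ R2 = 5.916 kΩ.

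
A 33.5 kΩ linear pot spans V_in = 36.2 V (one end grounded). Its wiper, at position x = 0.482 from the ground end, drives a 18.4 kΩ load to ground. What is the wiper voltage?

V_out ≈ 12.0 V

Split the track: R_lower = x·R_p = 16.15 kΩ, R_upper = (1−x)·R_p = 17.35 kΩ.
Lower segment in parallel with the load: 16.15 ‖ 18.4 = 8.600 kΩ.
V_out = 36.2 × 8.600/(17.35 + 8.600) = 12.00 V.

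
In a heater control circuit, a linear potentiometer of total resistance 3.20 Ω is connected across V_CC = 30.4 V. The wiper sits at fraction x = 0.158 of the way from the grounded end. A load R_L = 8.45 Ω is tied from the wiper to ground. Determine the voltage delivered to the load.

V_out ≈ 4.57 V

The pot divides into 2.694 Ω above the wiper and 0.5056 Ω below.
(x·R_p) ‖ R_L = 0.4771 Ω.
Then V_out = V_CC · 0.4771/(2.694 + 0.4771) = 4.573 V.
(Unloaded: V_out = x·V_CC = 4.80 V.)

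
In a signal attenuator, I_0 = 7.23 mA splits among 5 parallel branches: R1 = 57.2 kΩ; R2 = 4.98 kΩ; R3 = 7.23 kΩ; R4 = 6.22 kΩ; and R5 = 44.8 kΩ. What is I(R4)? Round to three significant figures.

I ≈ 2.15 mA

Total conductance ΣG = 1/57.2 + 1/4.98 + 1/7.23 + 1/6.22 + 1/44.8 = 0.5397 (units of 1/kΩ).
R4 takes the fraction G_k/ΣG = 0.1608/0.5397 = 0.2979, so I = 7.23 × 0.2979 = 2.154 mA.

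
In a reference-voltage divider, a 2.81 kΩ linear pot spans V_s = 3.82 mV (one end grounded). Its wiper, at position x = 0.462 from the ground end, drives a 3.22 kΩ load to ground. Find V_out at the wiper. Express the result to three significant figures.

Lower segment x·R_p = 1.298 kΩ; upper segment (1−x)·R_p = 1.512 kΩ.
R_L loads the lower segment: effective lower R = 0.9252 kΩ.
Then V_out = V_s · 0.9252/(1.512 + 0.9252) = 1.450 mV.
(Unloaded: V_out = x·V_s = 1.76 mV.)

V_out ≈ 1.45 mV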